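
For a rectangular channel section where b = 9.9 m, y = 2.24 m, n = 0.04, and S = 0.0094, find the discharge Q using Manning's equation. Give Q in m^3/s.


For a rectangular channel, the cross-sectional area A = b * y = 9.9 * 2.24 = 22.18 m^2.
The wetted perimeter P = b + 2y = 9.9 + 2*2.24 = 14.38 m.
Hydraulic radius R = A/P = 22.18/14.38 = 1.5421 m.
Velocity V = (1/n)*R^(2/3)*S^(1/2) = (1/0.04)*1.5421^(2/3)*0.0094^(1/2) = 3.2353 m/s.
Discharge Q = A * V = 22.18 * 3.2353 = 71.747 m^3/s.

71.747


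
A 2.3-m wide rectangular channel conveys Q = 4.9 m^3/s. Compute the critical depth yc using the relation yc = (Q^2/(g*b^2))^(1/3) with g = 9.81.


Using yc = (Q^2 / (g * b^2))^(1/3):
Q^2 = 4.9^2 = 24.01.
g * b^2 = 9.81 * 2.3^2 = 9.81 * 5.29 = 51.89.
Q^2 / (g*b^2) = 24.01 / 51.89 = 0.4627.
yc = 0.4627^(1/3) = 0.7734 m.

0.7734


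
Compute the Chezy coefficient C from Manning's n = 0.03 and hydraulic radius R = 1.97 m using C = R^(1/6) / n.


The Chezy coefficient relates to Manning's n through C = R^(1/6) / n.
R^(1/6) = 1.97^(1/6) = 1.119638.
C = 1.119638 / 0.03 = 37.32 m^(1/2)/s.

37.32


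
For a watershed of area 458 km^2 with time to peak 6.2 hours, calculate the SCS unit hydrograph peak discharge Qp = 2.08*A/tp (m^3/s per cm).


SCS formula: Qp = 2.08 * A / tp.
Qp = 2.08 * 458 / 6.2
   = 952.64 / 6.2
   = 153.65 m^3/s per cm.

153.65


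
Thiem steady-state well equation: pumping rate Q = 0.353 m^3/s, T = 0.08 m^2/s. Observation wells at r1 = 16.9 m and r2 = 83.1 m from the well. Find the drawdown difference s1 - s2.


Thiem equation: s1 - s2 = Q/(2*pi*T) * ln(r2/r1).
ln(r2/r1) = ln(83.1/16.9) = 1.5927.
Q/(2*pi*T) = 0.353 / (2*pi*0.08) = 0.353 / 0.5027 = 0.7023.
s1 - s2 = 0.7023 * 1.5927 = 1.1185 m.

1.1185


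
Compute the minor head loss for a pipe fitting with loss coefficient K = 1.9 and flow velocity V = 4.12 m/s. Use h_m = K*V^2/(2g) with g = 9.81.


Minor loss formula: h_m = K * V^2/(2g).
V^2 = 4.12^2 = 16.9744.
V^2/(2g) = 16.9744 / 19.62 = 0.8652 m.
h_m = 1.9 * 0.8652 = 1.6438 m.

1.6438


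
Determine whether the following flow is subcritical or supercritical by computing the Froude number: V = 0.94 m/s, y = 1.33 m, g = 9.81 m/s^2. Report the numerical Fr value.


The Froude number is defined as Fr = V / sqrt(g*y).
g*y = 9.81 * 1.33 = 13.0473.
sqrt(g*y) = sqrt(13.0473) = 3.6121.
Fr = 0.94 / 3.6121 = 0.2602.
Since Fr < 1, the flow is subcritical.

0.2602


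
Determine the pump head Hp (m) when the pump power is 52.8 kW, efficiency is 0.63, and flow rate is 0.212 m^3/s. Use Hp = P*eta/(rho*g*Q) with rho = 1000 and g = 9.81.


Pump head formula: Hp = P * eta / (rho * g * Q).
Numerator: P * eta = 52.8 * 1000 * 0.63 = 33264.0 W.
Denominator: rho * g * Q = 1000 * 9.81 * 0.212 = 2079.72.
Hp = 33264.0 / 2079.72 = 15.99 m.

15.99


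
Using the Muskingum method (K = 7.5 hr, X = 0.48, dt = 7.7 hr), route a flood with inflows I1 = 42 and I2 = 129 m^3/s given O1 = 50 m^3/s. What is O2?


Muskingum coefficients:
denom = 2*K*(1-X) + dt = 2*7.5*(1-0.48) + 7.7 = 15.5.
C0 = (dt - 2*K*X)/denom = (7.7 - 2*7.5*0.48)/15.5 = 0.0323.
C1 = (dt + 2*K*X)/denom = (7.7 + 2*7.5*0.48)/15.5 = 0.9613.
C2 = (2*K*(1-X) - dt)/denom = 0.0065.
O2 = C0*I2 + C1*I1 + C2*O1
   = 0.0323*129 + 0.9613*42 + 0.0065*50
   = 44.86 m^3/s.

44.86


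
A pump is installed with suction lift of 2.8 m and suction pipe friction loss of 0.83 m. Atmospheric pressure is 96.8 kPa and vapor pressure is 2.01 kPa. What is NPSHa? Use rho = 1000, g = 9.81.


NPSHa = p_atm/(rho*g) - z_s - hf_s - p_vap/(rho*g).
p_atm/(rho*g) = 96.8*1000 / (1000*9.81) = 9.867 m.
p_vap/(rho*g) = 2.01*1000 / (1000*9.81) = 0.205 m.
NPSHa = 9.867 - 2.8 - 0.83 - 0.205
      = 6.03 m.

6.03


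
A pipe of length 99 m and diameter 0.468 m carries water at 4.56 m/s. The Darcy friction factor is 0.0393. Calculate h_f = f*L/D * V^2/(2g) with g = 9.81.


Darcy-Weisbach equation: h_f = f * (L/D) * V^2/(2g).
f * L/D = 0.0393 * 99/0.468 = 8.3135.
V^2/(2g) = 4.56^2 / (2*9.81) = 20.7936 / 19.62 = 1.0598 m.
h_f = 8.3135 * 1.0598 = 8.811 m.

8.811


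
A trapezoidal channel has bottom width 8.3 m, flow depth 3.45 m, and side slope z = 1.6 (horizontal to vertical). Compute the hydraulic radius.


For a trapezoidal section with side slope z:
A = (b + z*y)*y = (8.3 + 1.6*3.45)*3.45 = 47.679 m^2.
P = b + 2*y*sqrt(1 + z^2) = 8.3 + 2*3.45*sqrt(1 + 1.6^2) = 21.319 m.
R = A/P = 47.679 / 21.319 = 2.2365 m.

2.2365


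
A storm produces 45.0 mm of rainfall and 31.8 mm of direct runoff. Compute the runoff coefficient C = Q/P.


The runoff coefficient C = runoff depth / rainfall depth.
C = 31.8 / 45.0
  = 0.7067.

0.7067


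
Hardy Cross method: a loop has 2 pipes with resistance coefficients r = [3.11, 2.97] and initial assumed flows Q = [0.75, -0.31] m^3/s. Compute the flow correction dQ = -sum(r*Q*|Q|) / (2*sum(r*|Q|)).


Numerator terms (r*Q*|Q|): 3.11*0.75*|0.75| = 1.7494; 2.97*-0.31*|-0.31| = -0.2854.
Sum of numerator = 1.464.
Denominator terms (r*|Q|): 3.11*|0.75| = 2.3325; 2.97*|-0.31| = 0.9207.
2 * sum of denominator = 2 * 3.2532 = 6.5064.
dQ = -1.464 / 6.5064 = -0.225 m^3/s.

-0.225


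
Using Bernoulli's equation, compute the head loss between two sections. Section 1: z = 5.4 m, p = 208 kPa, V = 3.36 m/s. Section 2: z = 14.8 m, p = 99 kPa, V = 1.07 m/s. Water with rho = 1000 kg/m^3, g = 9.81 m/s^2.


Total head at each section: H = z + p/(rho*g) + V^2/(2g).
H1 = 5.4 + 208*1000/(1000*9.81) + 3.36^2/(2*9.81)
   = 5.4 + 21.203 + 0.5754
   = 27.178 m.
H2 = 14.8 + 99*1000/(1000*9.81) + 1.07^2/(2*9.81)
   = 14.8 + 10.092 + 0.0584
   = 24.95 m.
h_L = H1 - H2 = 27.178 - 24.95 = 2.228 m.

2.228


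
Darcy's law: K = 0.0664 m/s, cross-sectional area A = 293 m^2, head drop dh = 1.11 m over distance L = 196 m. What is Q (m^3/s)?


Darcy's law: Q = K * A * i, where i = dh/L.
Hydraulic gradient i = 1.11 / 196 = 0.005663.
Q = 0.0664 * 293 * 0.005663
  = 0.1102 m^3/s.

0.1102


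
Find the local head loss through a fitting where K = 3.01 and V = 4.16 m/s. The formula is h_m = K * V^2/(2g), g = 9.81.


Minor loss formula: h_m = K * V^2/(2g).
V^2 = 4.16^2 = 17.3056.
V^2/(2g) = 17.3056 / 19.62 = 0.882 m.
h_m = 3.01 * 0.882 = 2.6549 m.

2.6549


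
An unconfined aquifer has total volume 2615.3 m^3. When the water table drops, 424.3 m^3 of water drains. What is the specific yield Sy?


Specific yield Sy = Volume drained / Total volume.
Sy = 424.3 / 2615.3
   = 0.1622.

0.1622


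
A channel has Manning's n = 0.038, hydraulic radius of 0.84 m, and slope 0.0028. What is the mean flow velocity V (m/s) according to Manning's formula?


Manning's equation gives V = (1/n) * R^(2/3) * S^(1/2).
First, compute R^(2/3) = 0.84^(2/3) = 0.8903.
Next, S^(1/2) = 0.0028^(1/2) = 0.052915.
Then 1/n = 1/0.038 = 26.32.
V = 26.32 * 0.8903 * 0.052915 = 1.2397 m/s.

1.2397


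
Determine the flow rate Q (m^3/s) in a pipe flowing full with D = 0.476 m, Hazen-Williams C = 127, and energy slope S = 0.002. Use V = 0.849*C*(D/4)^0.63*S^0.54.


For a full circular pipe, R = D/4 = 0.476/4 = 0.119 m.
V = 0.849 * 127 * 0.119^0.63 * 0.002^0.54
  = 0.849 * 127 * 0.261574 * 0.034878
  = 0.9837 m/s.
Pipe area A = pi*D^2/4 = pi*0.476^2/4 = 0.178 m^2.
Q = A * V = 0.178 * 0.9837 = 0.1751 m^3/s.

0.1751


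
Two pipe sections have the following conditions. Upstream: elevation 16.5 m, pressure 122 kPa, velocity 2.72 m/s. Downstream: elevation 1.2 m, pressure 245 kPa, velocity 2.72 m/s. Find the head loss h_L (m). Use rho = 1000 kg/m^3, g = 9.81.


Total head at each section: H = z + p/(rho*g) + V^2/(2g).
H1 = 16.5 + 122*1000/(1000*9.81) + 2.72^2/(2*9.81)
   = 16.5 + 12.436 + 0.3771
   = 29.313 m.
H2 = 1.2 + 245*1000/(1000*9.81) + 2.72^2/(2*9.81)
   = 1.2 + 24.975 + 0.3771
   = 26.552 m.
h_L = H1 - H2 = 29.313 - 26.552 = 2.762 m.

2.762


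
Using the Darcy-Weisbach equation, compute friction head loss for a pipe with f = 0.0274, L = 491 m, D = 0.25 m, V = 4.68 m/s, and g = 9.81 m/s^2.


Darcy-Weisbach equation: h_f = f * (L/D) * V^2/(2g).
f * L/D = 0.0274 * 491/0.25 = 53.8136.
V^2/(2g) = 4.68^2 / (2*9.81) = 21.9024 / 19.62 = 1.1163 m.
h_f = 53.8136 * 1.1163 = 60.074 m.

60.074


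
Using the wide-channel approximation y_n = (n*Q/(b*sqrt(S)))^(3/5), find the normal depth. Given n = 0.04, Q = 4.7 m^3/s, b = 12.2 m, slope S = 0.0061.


We use the wide-channel approximation y_n = (n*Q/(b*sqrt(S)))^(3/5).
sqrt(S) = sqrt(0.0061) = 0.078102.
Numerator: n*Q = 0.04 * 4.7 = 0.188.
Denominator: b*sqrt(S) = 12.2 * 0.078102 = 0.952844.
arg = 0.1973.
y_n = 0.1973^(3/5) = 0.3776 m.

0.3776


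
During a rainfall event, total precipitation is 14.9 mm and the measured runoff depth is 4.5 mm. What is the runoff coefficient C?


The runoff coefficient C = runoff depth / rainfall depth.
C = 4.5 / 14.9
  = 0.302.

0.302


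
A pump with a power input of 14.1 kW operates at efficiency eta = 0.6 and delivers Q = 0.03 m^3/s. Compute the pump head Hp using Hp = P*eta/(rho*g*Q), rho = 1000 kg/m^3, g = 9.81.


Pump head formula: Hp = P * eta / (rho * g * Q).
Numerator: P * eta = 14.1 * 1000 * 0.6 = 8460.0 W.
Denominator: rho * g * Q = 1000 * 9.81 * 0.03 = 294.3.
Hp = 8460.0 / 294.3 = 28.75 m.

28.75


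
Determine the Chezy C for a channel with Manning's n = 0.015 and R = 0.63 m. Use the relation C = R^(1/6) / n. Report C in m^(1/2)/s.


The Chezy coefficient relates to Manning's n through C = R^(1/6) / n.
R^(1/6) = 0.63^(1/6) = 0.925884.
C = 0.925884 / 0.015 = 61.73 m^(1/2)/s.

61.73


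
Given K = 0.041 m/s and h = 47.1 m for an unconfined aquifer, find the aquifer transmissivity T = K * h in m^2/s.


Transmissivity is defined as T = K * h.
T = 0.041 * 47.1
  = 1.9311 m^2/s.

1.9311


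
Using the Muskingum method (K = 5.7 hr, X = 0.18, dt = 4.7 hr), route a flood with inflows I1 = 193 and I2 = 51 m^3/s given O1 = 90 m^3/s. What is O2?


Muskingum coefficients:
denom = 2*K*(1-X) + dt = 2*5.7*(1-0.18) + 4.7 = 14.048.
C0 = (dt - 2*K*X)/denom = (4.7 - 2*5.7*0.18)/14.048 = 0.1885.
C1 = (dt + 2*K*X)/denom = (4.7 + 2*5.7*0.18)/14.048 = 0.4806.
C2 = (2*K*(1-X) - dt)/denom = 0.3309.
O2 = C0*I2 + C1*I1 + C2*O1
   = 0.1885*51 + 0.4806*193 + 0.3309*90
   = 132.15 m^3/s.

132.15


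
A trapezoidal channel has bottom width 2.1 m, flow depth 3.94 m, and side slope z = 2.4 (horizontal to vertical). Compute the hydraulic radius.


For a trapezoidal section with side slope z:
A = (b + z*y)*y = (2.1 + 2.4*3.94)*3.94 = 45.531 m^2.
P = b + 2*y*sqrt(1 + z^2) = 2.1 + 2*3.94*sqrt(1 + 2.4^2) = 22.588 m.
R = A/P = 45.531 / 22.588 = 2.0157 m.

2.0157


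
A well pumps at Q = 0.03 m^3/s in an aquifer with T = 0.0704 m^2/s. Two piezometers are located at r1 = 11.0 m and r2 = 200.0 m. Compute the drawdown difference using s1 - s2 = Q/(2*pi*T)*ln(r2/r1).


Thiem equation: s1 - s2 = Q/(2*pi*T) * ln(r2/r1).
ln(r2/r1) = ln(200.0/11.0) = 2.9004.
Q/(2*pi*T) = 0.03 / (2*pi*0.0704) = 0.03 / 0.4423 = 0.0678.
s1 - s2 = 0.0678 * 2.9004 = 0.1967 m.

0.1967


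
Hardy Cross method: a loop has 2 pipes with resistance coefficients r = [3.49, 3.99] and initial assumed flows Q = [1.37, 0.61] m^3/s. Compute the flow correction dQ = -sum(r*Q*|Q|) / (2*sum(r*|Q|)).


Numerator terms (r*Q*|Q|): 3.49*1.37*|1.37| = 6.5504; 3.99*0.61*|0.61| = 1.4847.
Sum of numerator = 8.0351.
Denominator terms (r*|Q|): 3.49*|1.37| = 4.7813; 3.99*|0.61| = 2.4339.
2 * sum of denominator = 2 * 7.2152 = 14.4304.
dQ = -8.0351 / 14.4304 = -0.5568 m^3/s.

-0.5568


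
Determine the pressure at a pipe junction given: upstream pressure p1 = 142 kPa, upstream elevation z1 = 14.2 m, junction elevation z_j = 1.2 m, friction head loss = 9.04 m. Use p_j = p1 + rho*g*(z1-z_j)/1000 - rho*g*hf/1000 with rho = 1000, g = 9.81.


Junction pressure: p_j = p1 + rho*g*(z1 - z_j)/1000 - rho*g*hf/1000.
Elevation term = 1000*9.81*(14.2 - 1.2)/1000 = 127.53 kPa.
Friction term = 1000*9.81*9.04/1000 = 88.682 kPa.
p_j = 142 + 127.53 - 88.682 = 180.85 kPa.

180.85


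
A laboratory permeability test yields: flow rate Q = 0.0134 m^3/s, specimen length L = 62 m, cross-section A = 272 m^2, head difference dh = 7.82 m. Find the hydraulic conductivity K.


From K = Q*L / (A*dh):
Numerator: Q*L = 0.0134 * 62 = 0.8308.
Denominator: A*dh = 272 * 7.82 = 2127.04.
K = 0.8308 / 2127.04 = 0.000391 m/s.

0.000391


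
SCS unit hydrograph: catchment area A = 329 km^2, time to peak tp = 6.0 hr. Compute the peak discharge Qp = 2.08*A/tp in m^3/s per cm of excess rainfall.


SCS formula: Qp = 2.08 * A / tp.
Qp = 2.08 * 329 / 6.0
   = 684.32 / 6.0
   = 114.05 m^3/s per cm.

114.05


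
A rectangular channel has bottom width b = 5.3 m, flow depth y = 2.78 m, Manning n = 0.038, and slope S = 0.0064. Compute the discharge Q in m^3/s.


For a rectangular channel, the cross-sectional area A = b * y = 5.3 * 2.78 = 14.73 m^2.
The wetted perimeter P = b + 2y = 5.3 + 2*2.78 = 10.86 m.
Hydraulic radius R = A/P = 14.73/10.86 = 1.3567 m.
Velocity V = (1/n)*R^(2/3)*S^(1/2) = (1/0.038)*1.3567^(2/3)*0.0064^(1/2) = 2.5801 m/s.
Discharge Q = A * V = 14.73 * 2.5801 = 38.015 m^3/s.

38.015


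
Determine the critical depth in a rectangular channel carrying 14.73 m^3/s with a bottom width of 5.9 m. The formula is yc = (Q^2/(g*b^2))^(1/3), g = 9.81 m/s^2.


Using yc = (Q^2 / (g * b^2))^(1/3):
Q^2 = 14.73^2 = 216.97.
g * b^2 = 9.81 * 5.9^2 = 9.81 * 34.81 = 341.49.
Q^2 / (g*b^2) = 216.97 / 341.49 = 0.6354.
yc = 0.6354^(1/3) = 0.8597 m.

0.8597


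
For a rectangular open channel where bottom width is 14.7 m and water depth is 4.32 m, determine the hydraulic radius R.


For a rectangular section:
Flow area A = b * y = 14.7 * 4.32 = 63.5 m^2.
Wetted perimeter P = b + 2y = 14.7 + 2*4.32 = 23.34 m.
Hydraulic radius R = A/P = 63.5 / 23.34 = 2.7208 m.

2.7208


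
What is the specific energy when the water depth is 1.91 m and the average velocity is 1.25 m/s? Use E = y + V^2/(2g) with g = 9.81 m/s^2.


Specific energy E = y + V^2/(2g).
Velocity head = V^2/(2g) = 1.25^2 / (2*9.81) = 1.5625 / 19.62 = 0.0796 m.
E = 1.91 + 0.0796 = 1.9896 m.

1.9896


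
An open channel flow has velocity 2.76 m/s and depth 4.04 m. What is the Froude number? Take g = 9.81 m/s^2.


The Froude number is defined as Fr = V / sqrt(g*y).
g*y = 9.81 * 4.04 = 39.6324.
sqrt(g*y) = sqrt(39.6324) = 6.2954.
Fr = 2.76 / 6.2954 = 0.4384.

0.4384


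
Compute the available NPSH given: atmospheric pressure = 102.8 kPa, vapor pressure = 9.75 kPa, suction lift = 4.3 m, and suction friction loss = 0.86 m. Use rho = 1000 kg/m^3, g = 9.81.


NPSHa = p_atm/(rho*g) - z_s - hf_s - p_vap/(rho*g).
p_atm/(rho*g) = 102.8*1000 / (1000*9.81) = 10.479 m.
p_vap/(rho*g) = 9.75*1000 / (1000*9.81) = 0.994 m.
NPSHa = 10.479 - 4.3 - 0.86 - 0.994
      = 4.33 m.

4.33


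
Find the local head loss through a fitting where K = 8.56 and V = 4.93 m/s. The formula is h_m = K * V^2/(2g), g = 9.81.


Minor loss formula: h_m = K * V^2/(2g).
V^2 = 4.93^2 = 24.3049.
V^2/(2g) = 24.3049 / 19.62 = 1.2388 m.
h_m = 8.56 * 1.2388 = 10.604 m.

10.604


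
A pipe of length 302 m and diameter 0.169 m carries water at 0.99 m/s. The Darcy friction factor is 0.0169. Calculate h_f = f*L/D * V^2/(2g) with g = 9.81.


Darcy-Weisbach equation: h_f = f * (L/D) * V^2/(2g).
f * L/D = 0.0169 * 302/0.169 = 30.2.
V^2/(2g) = 0.99^2 / (2*9.81) = 0.9801 / 19.62 = 0.05 m.
h_f = 30.2 * 0.05 = 1.509 m.

1.509


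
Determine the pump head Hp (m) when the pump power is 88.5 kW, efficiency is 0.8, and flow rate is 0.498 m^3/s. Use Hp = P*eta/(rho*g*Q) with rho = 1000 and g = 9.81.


Pump head formula: Hp = P * eta / (rho * g * Q).
Numerator: P * eta = 88.5 * 1000 * 0.8 = 70800.0 W.
Denominator: rho * g * Q = 1000 * 9.81 * 0.498 = 4885.38.
Hp = 70800.0 / 4885.38 = 14.49 m.

14.49


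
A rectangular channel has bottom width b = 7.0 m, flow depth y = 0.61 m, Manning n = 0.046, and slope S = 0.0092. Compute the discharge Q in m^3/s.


For a rectangular channel, the cross-sectional area A = b * y = 7.0 * 0.61 = 4.27 m^2.
The wetted perimeter P = b + 2y = 7.0 + 2*0.61 = 8.22 m.
Hydraulic radius R = A/P = 4.27/8.22 = 0.5195 m.
Velocity V = (1/n)*R^(2/3)*S^(1/2) = (1/0.046)*0.5195^(2/3)*0.0092^(1/2) = 1.3474 m/s.
Discharge Q = A * V = 4.27 * 1.3474 = 5.754 m^3/s.

5.754


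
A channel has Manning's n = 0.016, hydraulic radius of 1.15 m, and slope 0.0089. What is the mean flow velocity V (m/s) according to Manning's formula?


Manning's equation gives V = (1/n) * R^(2/3) * S^(1/2).
First, compute R^(2/3) = 1.15^(2/3) = 1.0977.
Next, S^(1/2) = 0.0089^(1/2) = 0.09434.
Then 1/n = 1/0.016 = 62.5.
V = 62.5 * 1.0977 * 0.09434 = 6.472 m/s.

6.472


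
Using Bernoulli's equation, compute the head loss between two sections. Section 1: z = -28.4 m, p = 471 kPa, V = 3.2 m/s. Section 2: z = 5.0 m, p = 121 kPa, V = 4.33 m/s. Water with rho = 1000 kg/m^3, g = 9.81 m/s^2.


Total head at each section: H = z + p/(rho*g) + V^2/(2g).
H1 = -28.4 + 471*1000/(1000*9.81) + 3.2^2/(2*9.81)
   = -28.4 + 48.012 + 0.5219
   = 20.134 m.
H2 = 5.0 + 121*1000/(1000*9.81) + 4.33^2/(2*9.81)
   = 5.0 + 12.334 + 0.9556
   = 18.29 m.
h_L = H1 - H2 = 20.134 - 18.29 = 1.844 m.

1.844


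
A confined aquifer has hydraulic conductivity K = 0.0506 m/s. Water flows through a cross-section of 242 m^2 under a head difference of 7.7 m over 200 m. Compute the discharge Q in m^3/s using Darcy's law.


Darcy's law: Q = K * A * i, where i = dh/L.
Hydraulic gradient i = 7.7 / 200 = 0.0385.
Q = 0.0506 * 242 * 0.0385
  = 0.4714 m^3/s.

0.4714


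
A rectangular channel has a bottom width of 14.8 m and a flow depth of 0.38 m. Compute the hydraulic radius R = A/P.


For a rectangular section:
Flow area A = b * y = 14.8 * 0.38 = 5.62 m^2.
Wetted perimeter P = b + 2y = 14.8 + 2*0.38 = 15.56 m.
Hydraulic radius R = A/P = 5.62 / 15.56 = 0.3614 m.

0.3614


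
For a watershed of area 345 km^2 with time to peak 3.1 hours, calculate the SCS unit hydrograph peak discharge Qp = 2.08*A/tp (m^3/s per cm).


SCS formula: Qp = 2.08 * A / tp.
Qp = 2.08 * 345 / 3.1
   = 717.6 / 3.1
   = 231.48 m^3/s per cm.

231.48


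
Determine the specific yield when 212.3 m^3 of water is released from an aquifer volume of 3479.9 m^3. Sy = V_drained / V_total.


Specific yield Sy = Volume drained / Total volume.
Sy = 212.3 / 3479.9
   = 0.061.

0.061


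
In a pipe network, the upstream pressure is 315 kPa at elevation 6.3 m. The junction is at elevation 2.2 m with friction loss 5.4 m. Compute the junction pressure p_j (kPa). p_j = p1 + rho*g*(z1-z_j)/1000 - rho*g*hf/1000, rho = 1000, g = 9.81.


Junction pressure: p_j = p1 + rho*g*(z1 - z_j)/1000 - rho*g*hf/1000.
Elevation term = 1000*9.81*(6.3 - 2.2)/1000 = 40.221 kPa.
Friction term = 1000*9.81*5.4/1000 = 52.974 kPa.
p_j = 315 + 40.221 - 52.974 = 302.25 kPa.

302.25


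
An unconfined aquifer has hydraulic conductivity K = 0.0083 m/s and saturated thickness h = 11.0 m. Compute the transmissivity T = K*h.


Transmissivity is defined as T = K * h.
T = 0.0083 * 11.0
  = 0.0913 m^2/s.

0.0913


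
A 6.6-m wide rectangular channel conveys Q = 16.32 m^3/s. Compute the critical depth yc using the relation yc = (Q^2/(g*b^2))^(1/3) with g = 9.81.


Using yc = (Q^2 / (g * b^2))^(1/3):
Q^2 = 16.32^2 = 266.34.
g * b^2 = 9.81 * 6.6^2 = 9.81 * 43.56 = 427.32.
Q^2 / (g*b^2) = 266.34 / 427.32 = 0.6233.
yc = 0.6233^(1/3) = 0.8542 m.

0.8542


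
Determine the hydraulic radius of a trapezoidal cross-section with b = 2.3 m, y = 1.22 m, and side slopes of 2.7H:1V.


For a trapezoidal section with side slope z:
A = (b + z*y)*y = (2.3 + 2.7*1.22)*1.22 = 6.825 m^2.
P = b + 2*y*sqrt(1 + z^2) = 2.3 + 2*1.22*sqrt(1 + 2.7^2) = 9.325 m.
R = A/P = 6.825 / 9.325 = 0.7318 m.

0.7318


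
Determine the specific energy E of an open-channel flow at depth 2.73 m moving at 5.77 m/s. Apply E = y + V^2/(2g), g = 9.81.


Specific energy E = y + V^2/(2g).
Velocity head = V^2/(2g) = 5.77^2 / (2*9.81) = 33.2929 / 19.62 = 1.6969 m.
E = 2.73 + 1.6969 = 4.4269 m.

4.4269


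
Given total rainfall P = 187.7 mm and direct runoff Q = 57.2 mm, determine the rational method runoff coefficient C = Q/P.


The runoff coefficient C = runoff depth / rainfall depth.
C = 57.2 / 187.7
  = 0.3047.

0.3047


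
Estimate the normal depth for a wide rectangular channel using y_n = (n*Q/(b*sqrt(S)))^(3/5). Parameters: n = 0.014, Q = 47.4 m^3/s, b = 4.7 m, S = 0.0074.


We use the wide-channel approximation y_n = (n*Q/(b*sqrt(S)))^(3/5).
sqrt(S) = sqrt(0.0074) = 0.086023.
Numerator: n*Q = 0.014 * 47.4 = 0.6636.
Denominator: b*sqrt(S) = 4.7 * 0.086023 = 0.404308.
arg = 1.6413.
y_n = 1.6413^(3/5) = 1.3462 m.

1.3462


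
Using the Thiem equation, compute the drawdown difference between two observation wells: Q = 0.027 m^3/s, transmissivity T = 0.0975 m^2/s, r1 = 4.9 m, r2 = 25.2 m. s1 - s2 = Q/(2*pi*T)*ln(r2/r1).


Thiem equation: s1 - s2 = Q/(2*pi*T) * ln(r2/r1).
ln(r2/r1) = ln(25.2/4.9) = 1.6376.
Q/(2*pi*T) = 0.027 / (2*pi*0.0975) = 0.027 / 0.6126 = 0.0441.
s1 - s2 = 0.0441 * 1.6376 = 0.0722 m.

0.0722


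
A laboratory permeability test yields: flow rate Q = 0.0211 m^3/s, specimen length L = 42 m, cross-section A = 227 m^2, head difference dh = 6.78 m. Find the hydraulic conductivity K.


From K = Q*L / (A*dh):
Numerator: Q*L = 0.0211 * 42 = 0.8862.
Denominator: A*dh = 227 * 6.78 = 1539.06.
K = 0.8862 / 1539.06 = 0.000576 m/s.

0.000576


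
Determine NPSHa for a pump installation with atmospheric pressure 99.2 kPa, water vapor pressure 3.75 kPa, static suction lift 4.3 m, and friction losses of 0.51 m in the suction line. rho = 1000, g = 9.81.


NPSHa = p_atm/(rho*g) - z_s - hf_s - p_vap/(rho*g).
p_atm/(rho*g) = 99.2*1000 / (1000*9.81) = 10.112 m.
p_vap/(rho*g) = 3.75*1000 / (1000*9.81) = 0.382 m.
NPSHa = 10.112 - 4.3 - 0.51 - 0.382
      = 4.92 m.

4.92


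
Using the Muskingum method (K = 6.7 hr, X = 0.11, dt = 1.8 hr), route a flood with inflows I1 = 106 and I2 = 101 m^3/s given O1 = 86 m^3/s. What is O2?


Muskingum coefficients:
denom = 2*K*(1-X) + dt = 2*6.7*(1-0.11) + 1.8 = 13.726.
C0 = (dt - 2*K*X)/denom = (1.8 - 2*6.7*0.11)/13.726 = 0.0238.
C1 = (dt + 2*K*X)/denom = (1.8 + 2*6.7*0.11)/13.726 = 0.2385.
C2 = (2*K*(1-X) - dt)/denom = 0.7377.
O2 = C0*I2 + C1*I1 + C2*O1
   = 0.0238*101 + 0.2385*106 + 0.7377*86
   = 91.13 m^3/s.

91.13


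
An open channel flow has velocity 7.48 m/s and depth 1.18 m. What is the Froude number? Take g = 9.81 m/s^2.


The Froude number is defined as Fr = V / sqrt(g*y).
g*y = 9.81 * 1.18 = 11.5758.
sqrt(g*y) = sqrt(11.5758) = 3.4023.
Fr = 7.48 / 3.4023 = 2.1985.

2.1985


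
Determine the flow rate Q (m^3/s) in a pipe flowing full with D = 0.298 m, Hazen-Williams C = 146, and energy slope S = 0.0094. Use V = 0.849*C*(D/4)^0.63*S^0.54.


For a full circular pipe, R = D/4 = 0.298/4 = 0.0745 m.
V = 0.849 * 146 * 0.0745^0.63 * 0.0094^0.54
  = 0.849 * 146 * 0.194741 * 0.080443
  = 1.9418 m/s.
Pipe area A = pi*D^2/4 = pi*0.298^2/4 = 0.0697 m^2.
Q = A * V = 0.0697 * 1.9418 = 0.1354 m^3/s.

0.1354


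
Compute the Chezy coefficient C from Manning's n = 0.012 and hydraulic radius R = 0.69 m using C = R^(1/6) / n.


The Chezy coefficient relates to Manning's n through C = R^(1/6) / n.
R^(1/6) = 0.69^(1/6) = 0.94003.
C = 0.94003 / 0.012 = 78.34 m^(1/2)/s.

78.34


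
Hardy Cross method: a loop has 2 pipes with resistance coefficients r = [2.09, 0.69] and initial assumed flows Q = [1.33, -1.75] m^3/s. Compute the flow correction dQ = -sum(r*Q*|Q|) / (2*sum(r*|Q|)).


Numerator terms (r*Q*|Q|): 2.09*1.33*|1.33| = 3.697; 0.69*-1.75*|-1.75| = -2.1131.
Sum of numerator = 1.5839.
Denominator terms (r*|Q|): 2.09*|1.33| = 2.7797; 0.69*|-1.75| = 1.2075.
2 * sum of denominator = 2 * 3.9872 = 7.9744.
dQ = -1.5839 / 7.9744 = -0.1986 m^3/s.

-0.1986


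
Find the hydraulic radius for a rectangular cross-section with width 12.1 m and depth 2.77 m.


For a rectangular section:
Flow area A = b * y = 12.1 * 2.77 = 33.52 m^2.
Wetted perimeter P = b + 2y = 12.1 + 2*2.77 = 17.64 m.
Hydraulic radius R = A/P = 33.52 / 17.64 = 1.9001 m.

1.9001


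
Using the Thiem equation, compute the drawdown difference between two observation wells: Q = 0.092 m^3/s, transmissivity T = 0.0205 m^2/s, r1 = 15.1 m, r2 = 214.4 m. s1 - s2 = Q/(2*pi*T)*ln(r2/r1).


Thiem equation: s1 - s2 = Q/(2*pi*T) * ln(r2/r1).
ln(r2/r1) = ln(214.4/15.1) = 2.6531.
Q/(2*pi*T) = 0.092 / (2*pi*0.0205) = 0.092 / 0.1288 = 0.7143.
s1 - s2 = 0.7143 * 2.6531 = 1.895 m.

1.895


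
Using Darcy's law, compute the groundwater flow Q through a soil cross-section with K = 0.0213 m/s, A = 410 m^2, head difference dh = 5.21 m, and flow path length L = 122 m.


Darcy's law: Q = K * A * i, where i = dh/L.
Hydraulic gradient i = 5.21 / 122 = 0.042705.
Q = 0.0213 * 410 * 0.042705
  = 0.3729 m^3/s.

0.3729


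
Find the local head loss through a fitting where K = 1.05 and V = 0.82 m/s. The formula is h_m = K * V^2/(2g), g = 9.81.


Minor loss formula: h_m = K * V^2/(2g).
V^2 = 0.82^2 = 0.6724.
V^2/(2g) = 0.6724 / 19.62 = 0.0343 m.
h_m = 1.05 * 0.0343 = 0.036 m.

0.036


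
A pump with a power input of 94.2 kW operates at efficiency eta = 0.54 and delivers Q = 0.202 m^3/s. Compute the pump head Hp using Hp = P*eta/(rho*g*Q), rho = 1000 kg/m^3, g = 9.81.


Pump head formula: Hp = P * eta / (rho * g * Q).
Numerator: P * eta = 94.2 * 1000 * 0.54 = 50868.0 W.
Denominator: rho * g * Q = 1000 * 9.81 * 0.202 = 1981.62.
Hp = 50868.0 / 1981.62 = 25.67 m.

25.67


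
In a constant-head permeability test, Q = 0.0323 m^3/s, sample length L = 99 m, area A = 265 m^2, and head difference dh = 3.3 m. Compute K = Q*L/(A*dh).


From K = Q*L / (A*dh):
Numerator: Q*L = 0.0323 * 99 = 3.1977.
Denominator: A*dh = 265 * 3.3 = 874.5.
K = 3.1977 / 874.5 = 0.003657 m/s.

0.003657


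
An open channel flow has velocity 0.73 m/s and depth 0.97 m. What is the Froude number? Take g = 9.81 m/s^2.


The Froude number is defined as Fr = V / sqrt(g*y).
g*y = 9.81 * 0.97 = 9.5157.
sqrt(g*y) = sqrt(9.5157) = 3.0848.
Fr = 0.73 / 3.0848 = 0.2366.

0.2366


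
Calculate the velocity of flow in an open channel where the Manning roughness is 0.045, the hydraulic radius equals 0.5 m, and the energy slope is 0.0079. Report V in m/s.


Manning's equation gives V = (1/n) * R^(2/3) * S^(1/2).
First, compute R^(2/3) = 0.5^(2/3) = 0.63.
Next, S^(1/2) = 0.0079^(1/2) = 0.088882.
Then 1/n = 1/0.045 = 22.22.
V = 22.22 * 0.63 * 0.088882 = 1.2443 m/s.

1.2443


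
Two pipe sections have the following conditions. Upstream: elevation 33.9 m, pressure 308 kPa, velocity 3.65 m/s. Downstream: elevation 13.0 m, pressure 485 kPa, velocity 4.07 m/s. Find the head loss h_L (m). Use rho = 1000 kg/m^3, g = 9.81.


Total head at each section: H = z + p/(rho*g) + V^2/(2g).
H1 = 33.9 + 308*1000/(1000*9.81) + 3.65^2/(2*9.81)
   = 33.9 + 31.397 + 0.679
   = 65.976 m.
H2 = 13.0 + 485*1000/(1000*9.81) + 4.07^2/(2*9.81)
   = 13.0 + 49.439 + 0.8443
   = 63.284 m.
h_L = H1 - H2 = 65.976 - 63.284 = 2.692 m.

2.692


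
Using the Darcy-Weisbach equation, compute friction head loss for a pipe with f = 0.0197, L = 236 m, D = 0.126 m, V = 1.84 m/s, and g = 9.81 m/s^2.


Darcy-Weisbach equation: h_f = f * (L/D) * V^2/(2g).
f * L/D = 0.0197 * 236/0.126 = 36.8984.
V^2/(2g) = 1.84^2 / (2*9.81) = 3.3856 / 19.62 = 0.1726 m.
h_f = 36.8984 * 0.1726 = 6.367 m.

6.367


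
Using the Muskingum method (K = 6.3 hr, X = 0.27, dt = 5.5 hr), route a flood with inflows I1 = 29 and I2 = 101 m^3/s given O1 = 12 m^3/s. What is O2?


Muskingum coefficients:
denom = 2*K*(1-X) + dt = 2*6.3*(1-0.27) + 5.5 = 14.698.
C0 = (dt - 2*K*X)/denom = (5.5 - 2*6.3*0.27)/14.698 = 0.1427.
C1 = (dt + 2*K*X)/denom = (5.5 + 2*6.3*0.27)/14.698 = 0.6057.
C2 = (2*K*(1-X) - dt)/denom = 0.2516.
O2 = C0*I2 + C1*I1 + C2*O1
   = 0.1427*101 + 0.6057*29 + 0.2516*12
   = 35.0 m^3/s.

35.0


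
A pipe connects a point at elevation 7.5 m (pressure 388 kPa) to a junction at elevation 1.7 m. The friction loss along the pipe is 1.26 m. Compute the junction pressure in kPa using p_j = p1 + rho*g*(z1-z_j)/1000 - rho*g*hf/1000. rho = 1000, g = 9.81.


Junction pressure: p_j = p1 + rho*g*(z1 - z_j)/1000 - rho*g*hf/1000.
Elevation term = 1000*9.81*(7.5 - 1.7)/1000 = 56.898 kPa.
Friction term = 1000*9.81*1.26/1000 = 12.361 kPa.
p_j = 388 + 56.898 - 12.361 = 432.54 kPa.

432.54


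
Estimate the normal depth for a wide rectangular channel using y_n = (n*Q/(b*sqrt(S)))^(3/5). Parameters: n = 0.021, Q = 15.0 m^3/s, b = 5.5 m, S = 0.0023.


We use the wide-channel approximation y_n = (n*Q/(b*sqrt(S)))^(3/5).
sqrt(S) = sqrt(0.0023) = 0.047958.
Numerator: n*Q = 0.021 * 15.0 = 0.315.
Denominator: b*sqrt(S) = 5.5 * 0.047958 = 0.263769.
arg = 1.1942.
y_n = 1.1942^(3/5) = 1.1124 m.

1.1124


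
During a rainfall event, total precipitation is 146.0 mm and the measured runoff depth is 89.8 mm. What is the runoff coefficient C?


The runoff coefficient C = runoff depth / rainfall depth.
C = 89.8 / 146.0
  = 0.6151.

0.6151


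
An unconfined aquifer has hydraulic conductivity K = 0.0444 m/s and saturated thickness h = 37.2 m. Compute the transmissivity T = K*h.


Transmissivity is defined as T = K * h.
T = 0.0444 * 37.2
  = 1.6517 m^2/s.

1.6517


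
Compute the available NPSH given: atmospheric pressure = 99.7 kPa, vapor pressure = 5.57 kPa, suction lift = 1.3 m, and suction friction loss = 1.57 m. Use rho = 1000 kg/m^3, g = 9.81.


NPSHa = p_atm/(rho*g) - z_s - hf_s - p_vap/(rho*g).
p_atm/(rho*g) = 99.7*1000 / (1000*9.81) = 10.163 m.
p_vap/(rho*g) = 5.57*1000 / (1000*9.81) = 0.568 m.
NPSHa = 10.163 - 1.3 - 1.57 - 0.568
      = 6.73 m.

6.73


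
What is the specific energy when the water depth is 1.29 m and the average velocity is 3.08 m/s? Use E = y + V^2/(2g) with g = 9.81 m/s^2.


Specific energy E = y + V^2/(2g).
Velocity head = V^2/(2g) = 3.08^2 / (2*9.81) = 9.4864 / 19.62 = 0.4835 m.
E = 1.29 + 0.4835 = 1.7735 m.

1.7735


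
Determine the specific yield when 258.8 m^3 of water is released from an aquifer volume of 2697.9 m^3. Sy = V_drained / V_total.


Specific yield Sy = Volume drained / Total volume.
Sy = 258.8 / 2697.9
   = 0.0959.

0.0959


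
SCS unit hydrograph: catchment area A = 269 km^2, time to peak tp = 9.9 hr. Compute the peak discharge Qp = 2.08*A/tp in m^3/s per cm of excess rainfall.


SCS formula: Qp = 2.08 * A / tp.
Qp = 2.08 * 269 / 9.9
   = 559.52 / 9.9
   = 56.52 m^3/s per cm.

56.52


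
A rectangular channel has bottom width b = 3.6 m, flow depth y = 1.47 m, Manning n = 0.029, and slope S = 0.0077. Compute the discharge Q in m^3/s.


For a rectangular channel, the cross-sectional area A = b * y = 3.6 * 1.47 = 5.29 m^2.
The wetted perimeter P = b + 2y = 3.6 + 2*1.47 = 6.54 m.
Hydraulic radius R = A/P = 5.29/6.54 = 0.8092 m.
Velocity V = (1/n)*R^(2/3)*S^(1/2) = (1/0.029)*0.8092^(2/3)*0.0077^(1/2) = 2.6275 m/s.
Discharge Q = A * V = 5.29 * 2.6275 = 13.905 m^3/s.

13.905


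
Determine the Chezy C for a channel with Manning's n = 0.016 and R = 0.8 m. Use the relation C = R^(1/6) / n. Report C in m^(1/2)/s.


The Chezy coefficient relates to Manning's n through C = R^(1/6) / n.
R^(1/6) = 0.8^(1/6) = 0.963492.
C = 0.963492 / 0.016 = 60.22 m^(1/2)/s.

60.22


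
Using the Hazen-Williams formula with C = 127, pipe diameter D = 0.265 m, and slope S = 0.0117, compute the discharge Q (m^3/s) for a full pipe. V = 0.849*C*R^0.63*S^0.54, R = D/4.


For a full circular pipe, R = D/4 = 0.265/4 = 0.0663 m.
V = 0.849 * 127 * 0.0663^0.63 * 0.0117^0.54
  = 0.849 * 127 * 0.180862 * 0.090536
  = 1.7655 m/s.
Pipe area A = pi*D^2/4 = pi*0.265^2/4 = 0.0552 m^2.
Q = A * V = 0.0552 * 1.7655 = 0.0974 m^3/s.

0.0974


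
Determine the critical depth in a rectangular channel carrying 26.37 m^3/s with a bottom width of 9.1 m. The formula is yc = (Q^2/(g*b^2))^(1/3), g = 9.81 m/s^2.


Using yc = (Q^2 / (g * b^2))^(1/3):
Q^2 = 26.37^2 = 695.38.
g * b^2 = 9.81 * 9.1^2 = 9.81 * 82.81 = 812.37.
Q^2 / (g*b^2) = 695.38 / 812.37 = 0.856.
yc = 0.856^(1/3) = 0.9495 m.

0.9495


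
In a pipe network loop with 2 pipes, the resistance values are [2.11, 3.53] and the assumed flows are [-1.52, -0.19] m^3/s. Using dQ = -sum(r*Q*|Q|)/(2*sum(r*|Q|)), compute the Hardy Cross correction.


Numerator terms (r*Q*|Q|): 2.11*-1.52*|-1.52| = -4.8749; 3.53*-0.19*|-0.19| = -0.1274.
Sum of numerator = -5.0024.
Denominator terms (r*|Q|): 2.11*|-1.52| = 3.2072; 3.53*|-0.19| = 0.6707.
2 * sum of denominator = 2 * 3.8779 = 7.7558.
dQ = --5.0024 / 7.7558 = 0.645 m^3/s.

0.645


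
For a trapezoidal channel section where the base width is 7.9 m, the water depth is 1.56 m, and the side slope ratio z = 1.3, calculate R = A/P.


For a trapezoidal section with side slope z:
A = (b + z*y)*y = (7.9 + 1.3*1.56)*1.56 = 15.488 m^2.
P = b + 2*y*sqrt(1 + z^2) = 7.9 + 2*1.56*sqrt(1 + 1.3^2) = 13.017 m.
R = A/P = 15.488 / 13.017 = 1.1898 m.

1.1898


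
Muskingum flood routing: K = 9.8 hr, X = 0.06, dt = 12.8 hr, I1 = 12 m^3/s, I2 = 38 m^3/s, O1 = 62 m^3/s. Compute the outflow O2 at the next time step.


Muskingum coefficients:
denom = 2*K*(1-X) + dt = 2*9.8*(1-0.06) + 12.8 = 31.224.
C0 = (dt - 2*K*X)/denom = (12.8 - 2*9.8*0.06)/31.224 = 0.3723.
C1 = (dt + 2*K*X)/denom = (12.8 + 2*9.8*0.06)/31.224 = 0.4476.
C2 = (2*K*(1-X) - dt)/denom = 0.1801.
O2 = C0*I2 + C1*I1 + C2*O1
   = 0.3723*38 + 0.4476*12 + 0.1801*62
   = 30.69 m^3/s.

30.69


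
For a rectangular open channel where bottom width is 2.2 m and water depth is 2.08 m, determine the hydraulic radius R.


For a rectangular section:
Flow area A = b * y = 2.2 * 2.08 = 4.58 m^2.
Wetted perimeter P = b + 2y = 2.2 + 2*2.08 = 6.36 m.
Hydraulic radius R = A/P = 4.58 / 6.36 = 0.7195 m.

0.7195


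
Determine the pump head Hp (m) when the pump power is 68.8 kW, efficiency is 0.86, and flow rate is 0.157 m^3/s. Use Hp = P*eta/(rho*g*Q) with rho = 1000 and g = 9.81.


Pump head formula: Hp = P * eta / (rho * g * Q).
Numerator: P * eta = 68.8 * 1000 * 0.86 = 59168.0 W.
Denominator: rho * g * Q = 1000 * 9.81 * 0.157 = 1540.17.
Hp = 59168.0 / 1540.17 = 38.42 m.

38.42


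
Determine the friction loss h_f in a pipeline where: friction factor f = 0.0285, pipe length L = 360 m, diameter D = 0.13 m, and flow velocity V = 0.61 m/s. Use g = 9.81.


Darcy-Weisbach equation: h_f = f * (L/D) * V^2/(2g).
f * L/D = 0.0285 * 360/0.13 = 78.9231.
V^2/(2g) = 0.61^2 / (2*9.81) = 0.3721 / 19.62 = 0.019 m.
h_f = 78.9231 * 0.019 = 1.497 m.

1.497


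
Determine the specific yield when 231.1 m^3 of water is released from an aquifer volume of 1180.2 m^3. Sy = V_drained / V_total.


Specific yield Sy = Volume drained / Total volume.
Sy = 231.1 / 1180.2
   = 0.1958.

0.1958


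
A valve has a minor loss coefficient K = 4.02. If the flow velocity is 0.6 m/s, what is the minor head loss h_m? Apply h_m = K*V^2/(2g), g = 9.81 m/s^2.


Minor loss formula: h_m = K * V^2/(2g).
V^2 = 0.6^2 = 0.36.
V^2/(2g) = 0.36 / 19.62 = 0.0183 m.
h_m = 4.02 * 0.0183 = 0.0738 m.

0.0738


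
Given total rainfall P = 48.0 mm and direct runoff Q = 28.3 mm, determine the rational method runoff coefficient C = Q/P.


The runoff coefficient C = runoff depth / rainfall depth.
C = 28.3 / 48.0
  = 0.5896.

0.5896


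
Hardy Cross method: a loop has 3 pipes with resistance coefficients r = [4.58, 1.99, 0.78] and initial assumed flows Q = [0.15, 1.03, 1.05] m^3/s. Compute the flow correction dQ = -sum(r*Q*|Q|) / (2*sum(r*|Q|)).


Numerator terms (r*Q*|Q|): 4.58*0.15*|0.15| = 0.103; 1.99*1.03*|1.03| = 2.1112; 0.78*1.05*|1.05| = 0.86.
Sum of numerator = 3.0742.
Denominator terms (r*|Q|): 4.58*|0.15| = 0.687; 1.99*|1.03| = 2.0497; 0.78*|1.05| = 0.819.
2 * sum of denominator = 2 * 3.5557 = 7.1114.
dQ = -3.0742 / 7.1114 = -0.4323 m^3/s.

-0.4323


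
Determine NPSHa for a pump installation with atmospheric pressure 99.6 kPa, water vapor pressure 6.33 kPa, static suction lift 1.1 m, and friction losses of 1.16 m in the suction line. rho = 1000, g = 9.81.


NPSHa = p_atm/(rho*g) - z_s - hf_s - p_vap/(rho*g).
p_atm/(rho*g) = 99.6*1000 / (1000*9.81) = 10.153 m.
p_vap/(rho*g) = 6.33*1000 / (1000*9.81) = 0.645 m.
NPSHa = 10.153 - 1.1 - 1.16 - 0.645
      = 7.25 m.

7.25


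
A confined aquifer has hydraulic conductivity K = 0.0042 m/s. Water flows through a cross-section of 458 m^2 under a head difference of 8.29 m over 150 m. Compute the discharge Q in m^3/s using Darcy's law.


Darcy's law: Q = K * A * i, where i = dh/L.
Hydraulic gradient i = 8.29 / 150 = 0.055267.
Q = 0.0042 * 458 * 0.055267
  = 0.1063 m^3/s.

0.1063


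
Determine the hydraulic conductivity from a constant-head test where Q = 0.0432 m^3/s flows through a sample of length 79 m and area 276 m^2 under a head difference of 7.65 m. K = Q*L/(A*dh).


From K = Q*L / (A*dh):
Numerator: Q*L = 0.0432 * 79 = 3.4128.
Denominator: A*dh = 276 * 7.65 = 2111.4.
K = 3.4128 / 2111.4 = 0.001616 m/s.

0.001616


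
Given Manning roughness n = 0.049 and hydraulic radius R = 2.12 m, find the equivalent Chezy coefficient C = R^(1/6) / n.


The Chezy coefficient relates to Manning's n through C = R^(1/6) / n.
R^(1/6) = 2.12^(1/6) = 1.133416.
C = 1.133416 / 0.049 = 23.13 m^(1/2)/s.

23.13


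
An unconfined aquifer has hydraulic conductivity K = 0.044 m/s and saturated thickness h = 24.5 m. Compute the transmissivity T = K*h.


Transmissivity is defined as T = K * h.
T = 0.044 * 24.5
  = 1.078 m^2/s.

1.078


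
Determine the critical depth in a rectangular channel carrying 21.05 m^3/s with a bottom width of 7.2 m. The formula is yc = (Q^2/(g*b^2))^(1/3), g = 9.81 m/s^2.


Using yc = (Q^2 / (g * b^2))^(1/3):
Q^2 = 21.05^2 = 443.1.
g * b^2 = 9.81 * 7.2^2 = 9.81 * 51.84 = 508.55.
Q^2 / (g*b^2) = 443.1 / 508.55 = 0.8713.
yc = 0.8713^(1/3) = 0.9551 m.

0.9551


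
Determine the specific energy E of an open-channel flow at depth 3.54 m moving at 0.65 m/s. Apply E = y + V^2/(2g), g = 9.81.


Specific energy E = y + V^2/(2g).
Velocity head = V^2/(2g) = 0.65^2 / (2*9.81) = 0.4225 / 19.62 = 0.0215 m.
E = 3.54 + 0.0215 = 3.5615 m.

3.5615


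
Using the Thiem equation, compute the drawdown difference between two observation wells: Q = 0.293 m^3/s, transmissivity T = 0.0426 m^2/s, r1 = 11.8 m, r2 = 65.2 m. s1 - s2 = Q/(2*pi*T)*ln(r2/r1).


Thiem equation: s1 - s2 = Q/(2*pi*T) * ln(r2/r1).
ln(r2/r1) = ln(65.2/11.8) = 1.7094.
Q/(2*pi*T) = 0.293 / (2*pi*0.0426) = 0.293 / 0.2677 = 1.0947.
s1 - s2 = 1.0947 * 1.7094 = 1.8712 m.

1.8712


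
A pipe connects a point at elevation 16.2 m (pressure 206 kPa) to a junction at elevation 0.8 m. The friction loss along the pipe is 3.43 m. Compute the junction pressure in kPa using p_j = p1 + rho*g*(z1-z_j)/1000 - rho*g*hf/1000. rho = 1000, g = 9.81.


Junction pressure: p_j = p1 + rho*g*(z1 - z_j)/1000 - rho*g*hf/1000.
Elevation term = 1000*9.81*(16.2 - 0.8)/1000 = 151.074 kPa.
Friction term = 1000*9.81*3.43/1000 = 33.648 kPa.
p_j = 206 + 151.074 - 33.648 = 323.43 kPa.

323.43


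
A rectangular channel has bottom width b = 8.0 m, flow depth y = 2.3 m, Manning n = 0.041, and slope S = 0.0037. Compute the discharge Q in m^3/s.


For a rectangular channel, the cross-sectional area A = b * y = 8.0 * 2.3 = 18.4 m^2.
The wetted perimeter P = b + 2y = 8.0 + 2*2.3 = 12.6 m.
Hydraulic radius R = A/P = 18.4/12.6 = 1.4603 m.
Velocity V = (1/n)*R^(2/3)*S^(1/2) = (1/0.041)*1.4603^(2/3)*0.0037^(1/2) = 1.9096 m/s.
Discharge Q = A * V = 18.4 * 1.9096 = 35.137 m^3/s.

35.137


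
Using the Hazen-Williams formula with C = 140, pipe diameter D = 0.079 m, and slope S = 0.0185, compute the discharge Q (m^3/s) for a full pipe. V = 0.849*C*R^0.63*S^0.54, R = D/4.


For a full circular pipe, R = D/4 = 0.079/4 = 0.0198 m.
V = 0.849 * 140 * 0.0198^0.63 * 0.0185^0.54
  = 0.849 * 140 * 0.084374 * 0.115951
  = 1.1628 m/s.
Pipe area A = pi*D^2/4 = pi*0.079^2/4 = 0.0049 m^2.
Q = A * V = 0.0049 * 1.1628 = 0.0057 m^3/s.

0.0057


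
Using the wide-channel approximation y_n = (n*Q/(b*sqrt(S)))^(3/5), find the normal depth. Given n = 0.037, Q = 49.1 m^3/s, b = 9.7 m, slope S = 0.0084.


We use the wide-channel approximation y_n = (n*Q/(b*sqrt(S)))^(3/5).
sqrt(S) = sqrt(0.0084) = 0.091652.
Numerator: n*Q = 0.037 * 49.1 = 1.8167.
Denominator: b*sqrt(S) = 9.7 * 0.091652 = 0.889024.
arg = 2.0435.
y_n = 2.0435^(3/5) = 1.5354 m.

1.5354
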